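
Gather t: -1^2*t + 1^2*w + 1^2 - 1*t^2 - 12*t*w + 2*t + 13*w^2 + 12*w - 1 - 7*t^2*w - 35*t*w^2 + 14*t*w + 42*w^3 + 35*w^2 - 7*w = t^2*(-7*w - 1) + t*(-35*w^2 + 2*w + 1) + 42*w^3 + 48*w^2 + 6*w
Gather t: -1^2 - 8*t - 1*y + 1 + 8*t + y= 0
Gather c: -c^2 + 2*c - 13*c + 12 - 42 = -c^2 - 11*c - 30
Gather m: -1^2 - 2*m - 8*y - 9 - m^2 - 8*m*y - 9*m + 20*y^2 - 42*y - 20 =-m^2 + m*(-8*y - 11) + 20*y^2 - 50*y - 30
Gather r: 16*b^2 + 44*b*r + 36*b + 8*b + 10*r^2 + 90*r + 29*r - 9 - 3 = 16*b^2 + 44*b + 10*r^2 + r*(44*b + 119) - 12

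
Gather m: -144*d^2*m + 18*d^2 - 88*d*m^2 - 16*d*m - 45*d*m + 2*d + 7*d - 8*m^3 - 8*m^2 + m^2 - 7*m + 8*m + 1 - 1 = 18*d^2 + 9*d - 8*m^3 + m^2*(-88*d - 7) + m*(-144*d^2 - 61*d + 1)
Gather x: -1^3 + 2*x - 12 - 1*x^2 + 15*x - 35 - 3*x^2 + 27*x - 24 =-4*x^2 + 44*x - 72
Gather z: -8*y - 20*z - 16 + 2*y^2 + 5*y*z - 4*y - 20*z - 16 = 2*y^2 - 12*y + z*(5*y - 40) - 32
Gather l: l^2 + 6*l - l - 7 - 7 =l^2 + 5*l - 14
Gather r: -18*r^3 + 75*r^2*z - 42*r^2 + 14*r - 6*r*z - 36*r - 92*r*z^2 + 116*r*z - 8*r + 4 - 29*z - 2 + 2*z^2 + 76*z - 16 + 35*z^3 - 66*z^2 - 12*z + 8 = -18*r^3 + r^2*(75*z - 42) + r*(-92*z^2 + 110*z - 30) + 35*z^3 - 64*z^2 + 35*z - 6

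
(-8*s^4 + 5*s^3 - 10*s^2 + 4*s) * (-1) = 8*s^4 - 5*s^3 + 10*s^2 - 4*s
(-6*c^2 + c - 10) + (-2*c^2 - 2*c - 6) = -8*c^2 - c - 16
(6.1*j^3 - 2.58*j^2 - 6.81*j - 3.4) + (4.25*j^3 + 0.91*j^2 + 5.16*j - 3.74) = 10.35*j^3 - 1.67*j^2 - 1.65*j - 7.14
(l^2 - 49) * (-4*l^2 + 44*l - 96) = -4*l^4 + 44*l^3 + 100*l^2 - 2156*l + 4704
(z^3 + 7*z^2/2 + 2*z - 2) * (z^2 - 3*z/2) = z^5 + 2*z^4 - 13*z^3/4 - 5*z^2 + 3*z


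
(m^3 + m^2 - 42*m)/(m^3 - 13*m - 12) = m*(-m^2 - m + 42)/(-m^3 + 13*m + 12)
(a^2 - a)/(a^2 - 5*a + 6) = a*(a - 1)/(a^2 - 5*a + 6)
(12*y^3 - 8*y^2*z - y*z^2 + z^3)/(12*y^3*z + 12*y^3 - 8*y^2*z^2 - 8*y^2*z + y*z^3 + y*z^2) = (6*y^2 - y*z - z^2)/(y*(6*y*z + 6*y - z^2 - z))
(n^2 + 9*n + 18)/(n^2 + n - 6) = (n + 6)/(n - 2)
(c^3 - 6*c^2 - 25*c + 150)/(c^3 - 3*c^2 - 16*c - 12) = (c^2 - 25)/(c^2 + 3*c + 2)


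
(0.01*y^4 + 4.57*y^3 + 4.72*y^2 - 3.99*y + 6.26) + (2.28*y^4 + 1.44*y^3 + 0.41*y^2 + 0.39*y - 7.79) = 2.29*y^4 + 6.01*y^3 + 5.13*y^2 - 3.6*y - 1.53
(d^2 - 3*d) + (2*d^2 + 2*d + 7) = 3*d^2 - d + 7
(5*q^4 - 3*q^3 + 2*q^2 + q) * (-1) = -5*q^4 + 3*q^3 - 2*q^2 - q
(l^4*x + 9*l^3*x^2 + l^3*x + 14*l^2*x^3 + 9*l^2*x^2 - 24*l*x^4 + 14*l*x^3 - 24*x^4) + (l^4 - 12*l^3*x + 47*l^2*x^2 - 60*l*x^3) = l^4*x + l^4 + 9*l^3*x^2 - 11*l^3*x + 14*l^2*x^3 + 56*l^2*x^2 - 24*l*x^4 - 46*l*x^3 - 24*x^4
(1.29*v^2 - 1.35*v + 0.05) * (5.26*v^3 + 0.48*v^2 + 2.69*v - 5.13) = 6.7854*v^5 - 6.4818*v^4 + 3.0851*v^3 - 10.2252*v^2 + 7.06*v - 0.2565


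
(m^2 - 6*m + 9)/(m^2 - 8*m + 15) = (m - 3)/(m - 5)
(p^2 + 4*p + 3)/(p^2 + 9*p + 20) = (p^2 + 4*p + 3)/(p^2 + 9*p + 20)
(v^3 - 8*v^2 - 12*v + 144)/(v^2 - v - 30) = (v^2 - 2*v - 24)/(v + 5)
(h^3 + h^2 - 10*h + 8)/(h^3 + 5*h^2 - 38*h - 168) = (h^2 - 3*h + 2)/(h^2 + h - 42)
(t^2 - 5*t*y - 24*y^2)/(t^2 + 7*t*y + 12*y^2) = (t - 8*y)/(t + 4*y)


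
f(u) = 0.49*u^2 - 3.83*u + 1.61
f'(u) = 0.98*u - 3.83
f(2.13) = -4.32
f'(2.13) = -1.74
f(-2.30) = 13.01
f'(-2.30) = -6.08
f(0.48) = -0.12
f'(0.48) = -3.36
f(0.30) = 0.51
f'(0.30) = -3.54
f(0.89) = -1.41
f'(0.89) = -2.96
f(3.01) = -5.48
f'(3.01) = -0.88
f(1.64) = -3.35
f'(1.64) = -2.22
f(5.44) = -4.72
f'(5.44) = 1.50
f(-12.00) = 118.13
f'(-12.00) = -15.59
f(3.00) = -5.47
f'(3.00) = -0.89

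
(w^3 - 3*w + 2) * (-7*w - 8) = -7*w^4 - 8*w^3 + 21*w^2 + 10*w - 16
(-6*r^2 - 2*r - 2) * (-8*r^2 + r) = 48*r^4 + 10*r^3 + 14*r^2 - 2*r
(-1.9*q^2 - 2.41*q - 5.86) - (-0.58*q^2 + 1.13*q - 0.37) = -1.32*q^2 - 3.54*q - 5.49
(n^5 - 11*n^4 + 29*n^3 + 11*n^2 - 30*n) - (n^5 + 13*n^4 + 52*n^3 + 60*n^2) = -24*n^4 - 23*n^3 - 49*n^2 - 30*n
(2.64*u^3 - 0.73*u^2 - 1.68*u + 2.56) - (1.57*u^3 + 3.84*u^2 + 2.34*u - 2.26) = 1.07*u^3 - 4.57*u^2 - 4.02*u + 4.82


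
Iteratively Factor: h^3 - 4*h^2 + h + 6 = (h + 1)*(h^2 - 5*h + 6) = (h - 2)*(h + 1)*(h - 3)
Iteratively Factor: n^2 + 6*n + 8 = (n + 4)*(n + 2)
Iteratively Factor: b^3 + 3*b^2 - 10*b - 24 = (b + 4)*(b^2 - b - 6) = (b - 3)*(b + 4)*(b + 2)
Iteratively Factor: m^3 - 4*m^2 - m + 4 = (m - 4)*(m^2 - 1) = (m - 4)*(m - 1)*(m + 1)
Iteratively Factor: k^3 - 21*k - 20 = (k + 4)*(k^2 - 4*k - 5) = (k - 5)*(k + 4)*(k + 1)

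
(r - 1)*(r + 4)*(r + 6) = r^3 + 9*r^2 + 14*r - 24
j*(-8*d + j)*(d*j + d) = -8*d^2*j^2 - 8*d^2*j + d*j^3 + d*j^2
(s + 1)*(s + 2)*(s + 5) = s^3 + 8*s^2 + 17*s + 10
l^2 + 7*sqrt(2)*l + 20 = (l + 2*sqrt(2))*(l + 5*sqrt(2))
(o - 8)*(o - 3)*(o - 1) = o^3 - 12*o^2 + 35*o - 24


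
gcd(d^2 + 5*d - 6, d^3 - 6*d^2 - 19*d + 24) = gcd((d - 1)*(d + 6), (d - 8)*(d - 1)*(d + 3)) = d - 1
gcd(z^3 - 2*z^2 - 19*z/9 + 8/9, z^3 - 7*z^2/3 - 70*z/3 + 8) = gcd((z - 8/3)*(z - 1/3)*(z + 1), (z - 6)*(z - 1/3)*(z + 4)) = z - 1/3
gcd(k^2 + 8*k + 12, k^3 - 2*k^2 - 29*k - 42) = k + 2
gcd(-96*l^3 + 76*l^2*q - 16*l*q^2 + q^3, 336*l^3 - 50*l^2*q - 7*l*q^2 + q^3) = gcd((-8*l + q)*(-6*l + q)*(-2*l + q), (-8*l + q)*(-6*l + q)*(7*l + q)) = 48*l^2 - 14*l*q + q^2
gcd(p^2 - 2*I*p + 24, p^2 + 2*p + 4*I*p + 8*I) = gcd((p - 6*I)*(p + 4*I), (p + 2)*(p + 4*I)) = p + 4*I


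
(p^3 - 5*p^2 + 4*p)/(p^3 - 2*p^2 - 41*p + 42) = p*(p - 4)/(p^2 - p - 42)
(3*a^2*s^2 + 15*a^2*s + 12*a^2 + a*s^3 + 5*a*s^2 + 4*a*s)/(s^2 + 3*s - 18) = a*(3*a*s^2 + 15*a*s + 12*a + s^3 + 5*s^2 + 4*s)/(s^2 + 3*s - 18)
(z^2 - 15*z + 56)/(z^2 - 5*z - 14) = (z - 8)/(z + 2)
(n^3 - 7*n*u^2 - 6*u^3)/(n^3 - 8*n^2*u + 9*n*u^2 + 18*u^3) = (-n - 2*u)/(-n + 6*u)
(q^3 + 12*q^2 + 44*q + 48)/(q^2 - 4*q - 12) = (q^2 + 10*q + 24)/(q - 6)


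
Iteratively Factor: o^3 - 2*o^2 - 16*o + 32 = (o - 4)*(o^2 + 2*o - 8) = (o - 4)*(o + 4)*(o - 2)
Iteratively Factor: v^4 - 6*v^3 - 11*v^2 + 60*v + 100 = (v + 2)*(v^3 - 8*v^2 + 5*v + 50) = (v - 5)*(v + 2)*(v^2 - 3*v - 10) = (v - 5)^2*(v + 2)*(v + 2)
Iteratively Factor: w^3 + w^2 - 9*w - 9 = (w + 3)*(w^2 - 2*w - 3) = (w - 3)*(w + 3)*(w + 1)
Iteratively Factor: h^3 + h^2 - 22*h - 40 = (h - 5)*(h^2 + 6*h + 8) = (h - 5)*(h + 4)*(h + 2)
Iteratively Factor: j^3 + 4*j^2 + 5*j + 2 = (j + 1)*(j^2 + 3*j + 2) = (j + 1)*(j + 2)*(j + 1)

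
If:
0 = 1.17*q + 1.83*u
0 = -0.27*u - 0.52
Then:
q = 3.01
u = -1.93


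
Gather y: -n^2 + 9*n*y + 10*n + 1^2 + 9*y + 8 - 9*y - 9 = -n^2 + 9*n*y + 10*n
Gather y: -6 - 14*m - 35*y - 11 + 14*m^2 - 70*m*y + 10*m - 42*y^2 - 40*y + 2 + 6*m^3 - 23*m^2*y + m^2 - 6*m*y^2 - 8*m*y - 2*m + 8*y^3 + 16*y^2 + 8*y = 6*m^3 + 15*m^2 - 6*m + 8*y^3 + y^2*(-6*m - 26) + y*(-23*m^2 - 78*m - 67) - 15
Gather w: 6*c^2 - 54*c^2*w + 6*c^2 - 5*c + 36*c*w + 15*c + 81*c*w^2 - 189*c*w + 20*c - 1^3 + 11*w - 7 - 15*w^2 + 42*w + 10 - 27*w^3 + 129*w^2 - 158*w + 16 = 12*c^2 + 30*c - 27*w^3 + w^2*(81*c + 114) + w*(-54*c^2 - 153*c - 105) + 18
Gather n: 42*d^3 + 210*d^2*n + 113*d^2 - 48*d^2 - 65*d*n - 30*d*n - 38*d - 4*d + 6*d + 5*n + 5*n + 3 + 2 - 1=42*d^3 + 65*d^2 - 36*d + n*(210*d^2 - 95*d + 10) + 4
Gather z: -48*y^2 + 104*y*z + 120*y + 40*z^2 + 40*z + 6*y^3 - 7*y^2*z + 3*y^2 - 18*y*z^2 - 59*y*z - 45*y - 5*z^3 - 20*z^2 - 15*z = 6*y^3 - 45*y^2 + 75*y - 5*z^3 + z^2*(20 - 18*y) + z*(-7*y^2 + 45*y + 25)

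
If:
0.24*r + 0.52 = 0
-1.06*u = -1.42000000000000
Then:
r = -2.17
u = 1.34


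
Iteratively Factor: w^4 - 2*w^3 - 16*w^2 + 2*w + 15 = (w - 5)*(w^3 + 3*w^2 - w - 3) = (w - 5)*(w - 1)*(w^2 + 4*w + 3) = (w - 5)*(w - 1)*(w + 1)*(w + 3)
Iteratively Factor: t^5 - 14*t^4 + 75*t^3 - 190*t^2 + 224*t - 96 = (t - 4)*(t^4 - 10*t^3 + 35*t^2 - 50*t + 24) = (t - 4)*(t - 2)*(t^3 - 8*t^2 + 19*t - 12) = (t - 4)*(t - 3)*(t - 2)*(t^2 - 5*t + 4) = (t - 4)^2*(t - 3)*(t - 2)*(t - 1)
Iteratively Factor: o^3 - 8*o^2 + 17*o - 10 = (o - 5)*(o^2 - 3*o + 2) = (o - 5)*(o - 1)*(o - 2)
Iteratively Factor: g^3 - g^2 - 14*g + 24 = (g - 3)*(g^2 + 2*g - 8) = (g - 3)*(g - 2)*(g + 4)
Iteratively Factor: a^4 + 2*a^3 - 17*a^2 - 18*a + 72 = (a + 4)*(a^3 - 2*a^2 - 9*a + 18) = (a - 3)*(a + 4)*(a^2 + a - 6) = (a - 3)*(a - 2)*(a + 4)*(a + 3)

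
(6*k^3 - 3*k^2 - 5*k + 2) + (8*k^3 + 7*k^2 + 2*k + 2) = 14*k^3 + 4*k^2 - 3*k + 4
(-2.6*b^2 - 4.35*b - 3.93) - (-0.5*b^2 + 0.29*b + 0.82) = -2.1*b^2 - 4.64*b - 4.75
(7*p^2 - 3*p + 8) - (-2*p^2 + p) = 9*p^2 - 4*p + 8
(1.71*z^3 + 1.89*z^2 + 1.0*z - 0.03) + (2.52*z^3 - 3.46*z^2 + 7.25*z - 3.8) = 4.23*z^3 - 1.57*z^2 + 8.25*z - 3.83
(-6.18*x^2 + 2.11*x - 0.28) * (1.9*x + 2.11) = -11.742*x^3 - 9.0308*x^2 + 3.9201*x - 0.5908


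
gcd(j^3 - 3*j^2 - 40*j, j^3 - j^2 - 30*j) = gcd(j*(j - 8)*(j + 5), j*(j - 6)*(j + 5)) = j^2 + 5*j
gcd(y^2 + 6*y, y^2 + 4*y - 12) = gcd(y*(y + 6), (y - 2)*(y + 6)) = y + 6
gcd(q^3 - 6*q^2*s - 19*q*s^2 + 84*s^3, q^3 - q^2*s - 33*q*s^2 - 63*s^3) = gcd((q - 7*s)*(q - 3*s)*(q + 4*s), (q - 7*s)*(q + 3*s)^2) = q - 7*s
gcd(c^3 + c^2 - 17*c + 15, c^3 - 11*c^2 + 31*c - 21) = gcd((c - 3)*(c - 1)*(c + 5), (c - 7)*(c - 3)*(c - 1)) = c^2 - 4*c + 3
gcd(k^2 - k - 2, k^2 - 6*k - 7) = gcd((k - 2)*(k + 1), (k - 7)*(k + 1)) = k + 1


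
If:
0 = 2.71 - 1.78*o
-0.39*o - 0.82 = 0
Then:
No Solution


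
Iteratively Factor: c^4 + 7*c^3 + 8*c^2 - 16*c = (c - 1)*(c^3 + 8*c^2 + 16*c) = (c - 1)*(c + 4)*(c^2 + 4*c) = c*(c - 1)*(c + 4)*(c + 4)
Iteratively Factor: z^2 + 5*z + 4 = (z + 1)*(z + 4)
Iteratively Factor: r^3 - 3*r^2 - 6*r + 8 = (r + 2)*(r^2 - 5*r + 4) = (r - 4)*(r + 2)*(r - 1)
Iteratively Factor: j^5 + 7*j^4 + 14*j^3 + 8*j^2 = (j + 4)*(j^4 + 3*j^3 + 2*j^2) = (j + 2)*(j + 4)*(j^3 + j^2) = (j + 1)*(j + 2)*(j + 4)*(j^2) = j*(j + 1)*(j + 2)*(j + 4)*(j)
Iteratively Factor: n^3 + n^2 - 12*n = (n - 3)*(n^2 + 4*n) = n*(n - 3)*(n + 4)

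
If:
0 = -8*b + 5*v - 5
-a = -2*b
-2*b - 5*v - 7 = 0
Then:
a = -12/5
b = -6/5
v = -23/25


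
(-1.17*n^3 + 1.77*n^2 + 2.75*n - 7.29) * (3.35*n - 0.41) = -3.9195*n^4 + 6.4092*n^3 + 8.4868*n^2 - 25.549*n + 2.9889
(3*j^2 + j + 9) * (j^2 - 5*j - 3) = 3*j^4 - 14*j^3 - 5*j^2 - 48*j - 27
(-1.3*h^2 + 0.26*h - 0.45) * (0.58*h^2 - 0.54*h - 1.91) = -0.754*h^4 + 0.8528*h^3 + 2.0816*h^2 - 0.2536*h + 0.8595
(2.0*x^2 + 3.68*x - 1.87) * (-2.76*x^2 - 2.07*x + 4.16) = -5.52*x^4 - 14.2968*x^3 + 5.8636*x^2 + 19.1797*x - 7.7792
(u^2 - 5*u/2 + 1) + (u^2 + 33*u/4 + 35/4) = 2*u^2 + 23*u/4 + 39/4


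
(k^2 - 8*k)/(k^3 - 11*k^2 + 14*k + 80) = k/(k^2 - 3*k - 10)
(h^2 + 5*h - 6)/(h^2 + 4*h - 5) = (h + 6)/(h + 5)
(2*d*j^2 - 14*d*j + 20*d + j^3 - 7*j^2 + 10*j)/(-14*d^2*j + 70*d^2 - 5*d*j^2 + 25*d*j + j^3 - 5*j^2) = (2 - j)/(7*d - j)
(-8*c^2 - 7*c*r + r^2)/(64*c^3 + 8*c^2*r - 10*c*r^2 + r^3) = (c + r)/(-8*c^2 - 2*c*r + r^2)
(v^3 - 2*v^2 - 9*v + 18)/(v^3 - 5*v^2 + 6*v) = (v + 3)/v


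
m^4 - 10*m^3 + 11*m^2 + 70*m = m*(m - 7)*(m - 5)*(m + 2)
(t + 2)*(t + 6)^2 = t^3 + 14*t^2 + 60*t + 72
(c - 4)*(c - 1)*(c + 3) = c^3 - 2*c^2 - 11*c + 12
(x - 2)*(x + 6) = x^2 + 4*x - 12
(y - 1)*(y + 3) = y^2 + 2*y - 3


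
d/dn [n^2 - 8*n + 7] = 2*n - 8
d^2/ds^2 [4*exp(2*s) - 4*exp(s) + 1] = (16*exp(s) - 4)*exp(s)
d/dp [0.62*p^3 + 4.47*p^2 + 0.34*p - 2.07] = 1.86*p^2 + 8.94*p + 0.34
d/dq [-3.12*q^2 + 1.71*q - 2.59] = 1.71 - 6.24*q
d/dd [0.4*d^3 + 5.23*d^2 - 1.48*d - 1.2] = 1.2*d^2 + 10.46*d - 1.48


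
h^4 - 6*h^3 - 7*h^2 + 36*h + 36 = (h - 6)*(h - 3)*(h + 1)*(h + 2)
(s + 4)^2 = s^2 + 8*s + 16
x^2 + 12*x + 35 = (x + 5)*(x + 7)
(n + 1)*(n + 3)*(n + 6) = n^3 + 10*n^2 + 27*n + 18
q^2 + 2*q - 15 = (q - 3)*(q + 5)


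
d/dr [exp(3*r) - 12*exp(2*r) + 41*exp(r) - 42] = (3*exp(2*r) - 24*exp(r) + 41)*exp(r)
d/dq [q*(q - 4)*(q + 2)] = 3*q^2 - 4*q - 8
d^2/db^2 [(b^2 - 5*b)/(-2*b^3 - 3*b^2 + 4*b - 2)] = 2*(-4*b^6 + 60*b^5 + 66*b^4 + 101*b^3 - 102*b^2 - 90*b + 36)/(8*b^9 + 36*b^8 + 6*b^7 - 93*b^6 + 60*b^5 + 102*b^4 - 184*b^3 + 132*b^2 - 48*b + 8)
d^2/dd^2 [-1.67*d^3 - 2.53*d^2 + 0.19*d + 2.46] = -10.02*d - 5.06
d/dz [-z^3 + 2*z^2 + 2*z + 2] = -3*z^2 + 4*z + 2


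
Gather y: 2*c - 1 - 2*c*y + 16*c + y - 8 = 18*c + y*(1 - 2*c) - 9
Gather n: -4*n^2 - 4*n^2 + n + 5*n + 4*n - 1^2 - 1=-8*n^2 + 10*n - 2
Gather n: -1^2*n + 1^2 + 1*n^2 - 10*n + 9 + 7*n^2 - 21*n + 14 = 8*n^2 - 32*n + 24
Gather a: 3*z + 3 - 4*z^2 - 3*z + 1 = 4 - 4*z^2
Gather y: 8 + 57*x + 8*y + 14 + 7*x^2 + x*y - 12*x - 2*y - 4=7*x^2 + 45*x + y*(x + 6) + 18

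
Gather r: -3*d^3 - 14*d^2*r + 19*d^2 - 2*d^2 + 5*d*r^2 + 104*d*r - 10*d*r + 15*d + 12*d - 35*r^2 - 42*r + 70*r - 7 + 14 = -3*d^3 + 17*d^2 + 27*d + r^2*(5*d - 35) + r*(-14*d^2 + 94*d + 28) + 7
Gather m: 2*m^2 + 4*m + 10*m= 2*m^2 + 14*m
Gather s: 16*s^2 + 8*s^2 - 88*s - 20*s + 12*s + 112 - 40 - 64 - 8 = 24*s^2 - 96*s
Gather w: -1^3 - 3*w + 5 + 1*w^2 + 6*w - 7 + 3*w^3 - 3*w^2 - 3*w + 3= 3*w^3 - 2*w^2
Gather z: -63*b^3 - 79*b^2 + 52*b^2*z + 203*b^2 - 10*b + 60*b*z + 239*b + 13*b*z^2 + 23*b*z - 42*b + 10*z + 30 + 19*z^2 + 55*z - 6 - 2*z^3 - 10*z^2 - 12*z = -63*b^3 + 124*b^2 + 187*b - 2*z^3 + z^2*(13*b + 9) + z*(52*b^2 + 83*b + 53) + 24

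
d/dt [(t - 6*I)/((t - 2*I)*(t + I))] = (-t^2 + 12*I*t + 8)/(t^4 - 2*I*t^3 + 3*t^2 - 4*I*t + 4)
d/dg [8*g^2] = 16*g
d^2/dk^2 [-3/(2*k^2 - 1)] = 12*(-6*k^2 - 1)/(2*k^2 - 1)^3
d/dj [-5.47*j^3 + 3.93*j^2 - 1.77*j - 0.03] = -16.41*j^2 + 7.86*j - 1.77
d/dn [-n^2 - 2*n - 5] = -2*n - 2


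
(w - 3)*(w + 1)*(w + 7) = w^3 + 5*w^2 - 17*w - 21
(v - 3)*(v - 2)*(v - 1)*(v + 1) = v^4 - 5*v^3 + 5*v^2 + 5*v - 6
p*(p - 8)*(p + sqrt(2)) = p^3 - 8*p^2 + sqrt(2)*p^2 - 8*sqrt(2)*p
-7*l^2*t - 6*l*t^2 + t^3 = t*(-7*l + t)*(l + t)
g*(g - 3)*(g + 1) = g^3 - 2*g^2 - 3*g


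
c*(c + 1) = c^2 + c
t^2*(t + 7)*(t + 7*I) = t^4 + 7*t^3 + 7*I*t^3 + 49*I*t^2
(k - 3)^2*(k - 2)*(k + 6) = k^4 - 2*k^3 - 27*k^2 + 108*k - 108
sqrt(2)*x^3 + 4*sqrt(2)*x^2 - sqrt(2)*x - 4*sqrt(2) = (x - 1)*(x + 4)*(sqrt(2)*x + sqrt(2))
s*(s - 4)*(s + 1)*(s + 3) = s^4 - 13*s^2 - 12*s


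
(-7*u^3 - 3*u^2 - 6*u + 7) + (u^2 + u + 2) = -7*u^3 - 2*u^2 - 5*u + 9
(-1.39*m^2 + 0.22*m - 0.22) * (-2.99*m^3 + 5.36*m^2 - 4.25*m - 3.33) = 4.1561*m^5 - 8.1082*m^4 + 7.7445*m^3 + 2.5145*m^2 + 0.2024*m + 0.7326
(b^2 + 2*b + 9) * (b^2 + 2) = b^4 + 2*b^3 + 11*b^2 + 4*b + 18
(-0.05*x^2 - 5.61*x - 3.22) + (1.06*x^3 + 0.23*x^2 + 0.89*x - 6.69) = 1.06*x^3 + 0.18*x^2 - 4.72*x - 9.91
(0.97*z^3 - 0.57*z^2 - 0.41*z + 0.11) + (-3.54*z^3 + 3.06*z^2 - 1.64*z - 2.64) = -2.57*z^3 + 2.49*z^2 - 2.05*z - 2.53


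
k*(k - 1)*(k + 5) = k^3 + 4*k^2 - 5*k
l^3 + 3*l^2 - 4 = (l - 1)*(l + 2)^2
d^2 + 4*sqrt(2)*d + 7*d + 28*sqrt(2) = (d + 7)*(d + 4*sqrt(2))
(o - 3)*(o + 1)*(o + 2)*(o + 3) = o^4 + 3*o^3 - 7*o^2 - 27*o - 18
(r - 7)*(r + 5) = r^2 - 2*r - 35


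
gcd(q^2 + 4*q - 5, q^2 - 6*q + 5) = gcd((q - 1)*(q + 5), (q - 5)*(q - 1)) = q - 1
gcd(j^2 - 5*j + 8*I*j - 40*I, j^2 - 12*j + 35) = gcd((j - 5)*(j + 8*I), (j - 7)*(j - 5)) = j - 5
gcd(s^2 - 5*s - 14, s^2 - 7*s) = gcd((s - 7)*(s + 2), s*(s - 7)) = s - 7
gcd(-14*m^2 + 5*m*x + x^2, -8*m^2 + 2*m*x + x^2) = -2*m + x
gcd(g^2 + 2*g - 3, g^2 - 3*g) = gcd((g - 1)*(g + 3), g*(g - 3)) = 1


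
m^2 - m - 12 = (m - 4)*(m + 3)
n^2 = n^2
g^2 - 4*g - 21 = (g - 7)*(g + 3)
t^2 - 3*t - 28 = (t - 7)*(t + 4)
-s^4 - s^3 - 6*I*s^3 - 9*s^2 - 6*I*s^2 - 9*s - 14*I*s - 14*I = (s - 2*I)*(s + 7*I)*(-I*s + 1)*(-I*s - I)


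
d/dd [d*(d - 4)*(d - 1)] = 3*d^2 - 10*d + 4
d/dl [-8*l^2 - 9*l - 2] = -16*l - 9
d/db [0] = 0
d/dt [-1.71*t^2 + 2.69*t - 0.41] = 2.69 - 3.42*t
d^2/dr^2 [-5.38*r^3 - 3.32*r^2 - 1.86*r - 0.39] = -32.28*r - 6.64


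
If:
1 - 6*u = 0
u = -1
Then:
No Solution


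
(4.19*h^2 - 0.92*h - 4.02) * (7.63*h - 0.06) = 31.9697*h^3 - 7.271*h^2 - 30.6174*h + 0.2412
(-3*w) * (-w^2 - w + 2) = 3*w^3 + 3*w^2 - 6*w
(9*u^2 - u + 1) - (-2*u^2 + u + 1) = 11*u^2 - 2*u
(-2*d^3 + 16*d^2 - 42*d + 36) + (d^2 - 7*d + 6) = -2*d^3 + 17*d^2 - 49*d + 42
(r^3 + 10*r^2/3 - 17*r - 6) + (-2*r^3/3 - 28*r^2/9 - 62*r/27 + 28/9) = r^3/3 + 2*r^2/9 - 521*r/27 - 26/9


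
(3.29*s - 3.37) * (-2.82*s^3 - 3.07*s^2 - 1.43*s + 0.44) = -9.2778*s^4 - 0.5969*s^3 + 5.6412*s^2 + 6.2667*s - 1.4828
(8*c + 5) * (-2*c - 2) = -16*c^2 - 26*c - 10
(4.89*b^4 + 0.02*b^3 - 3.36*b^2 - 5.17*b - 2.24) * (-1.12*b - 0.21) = -5.4768*b^5 - 1.0493*b^4 + 3.759*b^3 + 6.496*b^2 + 3.5945*b + 0.4704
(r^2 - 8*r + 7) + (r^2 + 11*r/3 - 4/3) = 2*r^2 - 13*r/3 + 17/3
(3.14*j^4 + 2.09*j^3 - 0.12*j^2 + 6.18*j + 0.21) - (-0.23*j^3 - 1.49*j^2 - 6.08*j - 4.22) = 3.14*j^4 + 2.32*j^3 + 1.37*j^2 + 12.26*j + 4.43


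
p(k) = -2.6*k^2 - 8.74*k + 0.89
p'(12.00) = -71.14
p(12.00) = -478.39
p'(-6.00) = 22.46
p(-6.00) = -40.27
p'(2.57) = -22.10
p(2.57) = -38.74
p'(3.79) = -28.45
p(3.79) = -69.58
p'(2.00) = -19.14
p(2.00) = -26.99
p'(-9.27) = 39.46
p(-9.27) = -141.52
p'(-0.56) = -5.83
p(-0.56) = 4.97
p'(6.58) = -42.96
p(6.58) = -169.19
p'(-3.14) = 7.59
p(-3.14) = 2.70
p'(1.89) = -18.57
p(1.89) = -24.92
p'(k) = -5.2*k - 8.74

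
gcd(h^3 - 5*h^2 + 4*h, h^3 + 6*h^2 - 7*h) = h^2 - h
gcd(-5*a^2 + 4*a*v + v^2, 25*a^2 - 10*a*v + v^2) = 1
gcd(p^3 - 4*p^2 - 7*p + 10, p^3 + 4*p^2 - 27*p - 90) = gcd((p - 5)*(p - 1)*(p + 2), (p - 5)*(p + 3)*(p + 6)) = p - 5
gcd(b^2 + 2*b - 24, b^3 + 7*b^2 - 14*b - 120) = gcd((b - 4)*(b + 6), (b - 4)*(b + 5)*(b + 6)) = b^2 + 2*b - 24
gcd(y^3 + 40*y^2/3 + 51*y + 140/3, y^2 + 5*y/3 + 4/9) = y + 4/3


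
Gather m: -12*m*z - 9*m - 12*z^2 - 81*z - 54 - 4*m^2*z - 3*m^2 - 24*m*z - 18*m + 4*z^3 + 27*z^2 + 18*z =m^2*(-4*z - 3) + m*(-36*z - 27) + 4*z^3 + 15*z^2 - 63*z - 54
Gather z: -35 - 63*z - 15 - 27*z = -90*z - 50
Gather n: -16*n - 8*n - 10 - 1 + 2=-24*n - 9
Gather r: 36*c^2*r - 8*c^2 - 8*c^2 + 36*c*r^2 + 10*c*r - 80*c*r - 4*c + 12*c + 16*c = -16*c^2 + 36*c*r^2 + 24*c + r*(36*c^2 - 70*c)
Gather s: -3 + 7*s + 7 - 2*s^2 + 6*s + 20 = -2*s^2 + 13*s + 24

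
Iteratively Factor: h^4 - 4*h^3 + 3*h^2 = (h)*(h^3 - 4*h^2 + 3*h) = h^2*(h^2 - 4*h + 3) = h^2*(h - 3)*(h - 1)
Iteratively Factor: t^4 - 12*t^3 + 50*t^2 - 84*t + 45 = (t - 3)*(t^3 - 9*t^2 + 23*t - 15) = (t - 3)^2*(t^2 - 6*t + 5) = (t - 3)^2*(t - 1)*(t - 5)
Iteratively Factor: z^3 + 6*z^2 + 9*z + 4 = (z + 1)*(z^2 + 5*z + 4) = (z + 1)^2*(z + 4)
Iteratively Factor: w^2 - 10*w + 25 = (w - 5)*(w - 5)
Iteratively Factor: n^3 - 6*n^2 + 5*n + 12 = (n - 3)*(n^2 - 3*n - 4) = (n - 4)*(n - 3)*(n + 1)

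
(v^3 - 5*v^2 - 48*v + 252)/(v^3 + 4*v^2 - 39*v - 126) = (v - 6)/(v + 3)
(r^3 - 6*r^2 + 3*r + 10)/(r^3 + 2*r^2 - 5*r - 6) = (r - 5)/(r + 3)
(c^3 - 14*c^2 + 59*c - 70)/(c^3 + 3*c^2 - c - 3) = (c^3 - 14*c^2 + 59*c - 70)/(c^3 + 3*c^2 - c - 3)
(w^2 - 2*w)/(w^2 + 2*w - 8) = w/(w + 4)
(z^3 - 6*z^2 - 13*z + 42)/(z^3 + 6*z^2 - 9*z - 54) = (z^2 - 9*z + 14)/(z^2 + 3*z - 18)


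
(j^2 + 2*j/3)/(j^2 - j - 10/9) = 3*j/(3*j - 5)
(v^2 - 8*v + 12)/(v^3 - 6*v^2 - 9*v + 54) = (v - 2)/(v^2 - 9)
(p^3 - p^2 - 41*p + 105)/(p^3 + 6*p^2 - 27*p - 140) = (p - 3)/(p + 4)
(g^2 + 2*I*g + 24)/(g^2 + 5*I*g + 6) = (g - 4*I)/(g - I)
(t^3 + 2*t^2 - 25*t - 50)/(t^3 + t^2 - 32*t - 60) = (t - 5)/(t - 6)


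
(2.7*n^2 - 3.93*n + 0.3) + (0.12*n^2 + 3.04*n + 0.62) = 2.82*n^2 - 0.89*n + 0.92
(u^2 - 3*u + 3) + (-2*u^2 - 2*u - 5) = -u^2 - 5*u - 2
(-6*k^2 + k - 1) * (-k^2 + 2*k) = 6*k^4 - 13*k^3 + 3*k^2 - 2*k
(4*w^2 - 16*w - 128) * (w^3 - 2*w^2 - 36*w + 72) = 4*w^5 - 24*w^4 - 240*w^3 + 1120*w^2 + 3456*w - 9216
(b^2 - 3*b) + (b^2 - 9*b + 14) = 2*b^2 - 12*b + 14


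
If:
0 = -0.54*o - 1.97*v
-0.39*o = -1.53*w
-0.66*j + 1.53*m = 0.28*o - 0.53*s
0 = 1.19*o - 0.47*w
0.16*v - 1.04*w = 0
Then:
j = 2.31818181818182*m + 0.803030303030303*s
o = 0.00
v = 0.00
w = 0.00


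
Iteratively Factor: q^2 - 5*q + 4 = (q - 4)*(q - 1)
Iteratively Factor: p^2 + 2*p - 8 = (p + 4)*(p - 2)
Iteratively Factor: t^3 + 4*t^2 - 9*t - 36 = (t + 4)*(t^2 - 9) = (t + 3)*(t + 4)*(t - 3)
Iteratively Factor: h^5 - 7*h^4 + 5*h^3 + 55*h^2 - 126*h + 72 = (h - 3)*(h^4 - 4*h^3 - 7*h^2 + 34*h - 24) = (h - 3)*(h - 2)*(h^3 - 2*h^2 - 11*h + 12) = (h - 4)*(h - 3)*(h - 2)*(h^2 + 2*h - 3) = (h - 4)*(h - 3)*(h - 2)*(h + 3)*(h - 1)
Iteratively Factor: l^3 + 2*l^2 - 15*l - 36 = (l + 3)*(l^2 - l - 12) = (l + 3)^2*(l - 4)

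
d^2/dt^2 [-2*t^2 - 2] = -4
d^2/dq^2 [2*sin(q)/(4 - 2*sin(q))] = 2*(sin(q)^2 + 2*sin(q) - 2)/(sin(q) - 2)^3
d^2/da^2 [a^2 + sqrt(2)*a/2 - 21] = 2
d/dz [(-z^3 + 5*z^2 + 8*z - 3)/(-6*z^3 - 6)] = (5*z^4 + 16*z^3 - 6*z^2 - 10*z - 8)/(6*(z^6 + 2*z^3 + 1))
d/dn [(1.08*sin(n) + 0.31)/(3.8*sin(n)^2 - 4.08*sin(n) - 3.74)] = (-2.356*sin(n) + 2.052*cos(2*n) - 4.8264)*cos(n)/(-3.8*sin(n)^2 + 4.08*sin(n) + 3.74)^2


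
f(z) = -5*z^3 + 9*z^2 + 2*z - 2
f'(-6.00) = -646.00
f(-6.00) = 1390.00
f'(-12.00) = -2374.00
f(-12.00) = 9910.00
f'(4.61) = -233.80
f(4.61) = -291.37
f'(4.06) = -172.17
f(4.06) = -180.14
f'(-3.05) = -192.44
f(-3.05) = 217.49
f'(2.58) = -51.41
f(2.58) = -22.80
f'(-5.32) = -518.30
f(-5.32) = 994.93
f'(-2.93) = -179.51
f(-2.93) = 195.17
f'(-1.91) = -87.10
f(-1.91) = 61.85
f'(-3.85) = -289.64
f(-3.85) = 409.04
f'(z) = -15*z^2 + 18*z + 2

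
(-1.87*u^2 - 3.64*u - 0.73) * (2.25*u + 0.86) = -4.2075*u^3 - 9.7982*u^2 - 4.7729*u - 0.6278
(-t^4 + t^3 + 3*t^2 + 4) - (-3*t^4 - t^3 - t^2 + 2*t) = 2*t^4 + 2*t^3 + 4*t^2 - 2*t + 4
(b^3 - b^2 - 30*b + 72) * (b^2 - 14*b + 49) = b^5 - 15*b^4 + 33*b^3 + 443*b^2 - 2478*b + 3528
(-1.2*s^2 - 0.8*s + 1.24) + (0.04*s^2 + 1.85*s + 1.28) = -1.16*s^2 + 1.05*s + 2.52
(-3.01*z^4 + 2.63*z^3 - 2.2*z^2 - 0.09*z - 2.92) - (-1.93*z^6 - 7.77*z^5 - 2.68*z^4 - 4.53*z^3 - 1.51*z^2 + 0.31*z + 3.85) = 1.93*z^6 + 7.77*z^5 - 0.33*z^4 + 7.16*z^3 - 0.69*z^2 - 0.4*z - 6.77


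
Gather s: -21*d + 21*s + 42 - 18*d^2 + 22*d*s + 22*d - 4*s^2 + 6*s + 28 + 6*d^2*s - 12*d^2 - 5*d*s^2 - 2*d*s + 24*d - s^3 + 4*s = -30*d^2 + 25*d - s^3 + s^2*(-5*d - 4) + s*(6*d^2 + 20*d + 31) + 70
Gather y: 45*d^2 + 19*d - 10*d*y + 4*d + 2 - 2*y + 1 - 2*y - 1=45*d^2 + 23*d + y*(-10*d - 4) + 2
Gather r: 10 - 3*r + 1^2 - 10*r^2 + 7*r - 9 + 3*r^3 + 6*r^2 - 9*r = 3*r^3 - 4*r^2 - 5*r + 2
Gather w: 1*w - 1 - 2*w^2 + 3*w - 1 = -2*w^2 + 4*w - 2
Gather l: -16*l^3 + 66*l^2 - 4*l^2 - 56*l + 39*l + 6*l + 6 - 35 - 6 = -16*l^3 + 62*l^2 - 11*l - 35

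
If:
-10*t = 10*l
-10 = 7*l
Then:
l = -10/7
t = 10/7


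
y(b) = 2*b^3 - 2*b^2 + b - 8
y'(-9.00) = 523.00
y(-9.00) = -1637.00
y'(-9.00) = 523.00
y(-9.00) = -1637.00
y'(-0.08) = 1.36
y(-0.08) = -8.09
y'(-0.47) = 4.21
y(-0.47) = -9.12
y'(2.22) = 21.69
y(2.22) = 6.25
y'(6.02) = 194.36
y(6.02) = 361.87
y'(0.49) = 0.48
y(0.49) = -7.75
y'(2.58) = 30.62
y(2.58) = 15.61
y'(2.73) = 34.80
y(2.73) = 20.52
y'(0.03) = 0.89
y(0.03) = -7.97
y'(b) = 6*b^2 - 4*b + 1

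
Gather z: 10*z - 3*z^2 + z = -3*z^2 + 11*z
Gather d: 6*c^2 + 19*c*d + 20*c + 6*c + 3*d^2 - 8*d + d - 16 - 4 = 6*c^2 + 26*c + 3*d^2 + d*(19*c - 7) - 20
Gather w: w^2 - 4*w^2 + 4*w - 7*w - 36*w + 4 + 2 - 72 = -3*w^2 - 39*w - 66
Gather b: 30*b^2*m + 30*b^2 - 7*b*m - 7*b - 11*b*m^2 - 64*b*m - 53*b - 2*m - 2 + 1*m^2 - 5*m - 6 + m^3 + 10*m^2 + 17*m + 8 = b^2*(30*m + 30) + b*(-11*m^2 - 71*m - 60) + m^3 + 11*m^2 + 10*m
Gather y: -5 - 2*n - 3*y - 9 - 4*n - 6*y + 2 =-6*n - 9*y - 12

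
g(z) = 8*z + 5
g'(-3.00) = 8.00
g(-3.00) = -19.00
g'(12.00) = 8.00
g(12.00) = 101.00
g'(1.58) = 8.00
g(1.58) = 17.64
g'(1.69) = 8.00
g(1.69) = 18.52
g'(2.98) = 8.00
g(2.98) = 28.84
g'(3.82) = 8.00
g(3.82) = 35.56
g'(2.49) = 8.00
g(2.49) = 24.92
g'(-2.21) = 8.00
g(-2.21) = -12.68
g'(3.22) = 8.00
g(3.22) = 30.76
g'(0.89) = 8.00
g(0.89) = 12.12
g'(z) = 8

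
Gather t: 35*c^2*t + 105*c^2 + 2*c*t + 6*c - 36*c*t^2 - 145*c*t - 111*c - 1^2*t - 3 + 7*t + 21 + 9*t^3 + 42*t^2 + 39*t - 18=105*c^2 - 105*c + 9*t^3 + t^2*(42 - 36*c) + t*(35*c^2 - 143*c + 45)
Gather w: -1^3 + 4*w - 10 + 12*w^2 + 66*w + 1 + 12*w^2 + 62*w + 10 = 24*w^2 + 132*w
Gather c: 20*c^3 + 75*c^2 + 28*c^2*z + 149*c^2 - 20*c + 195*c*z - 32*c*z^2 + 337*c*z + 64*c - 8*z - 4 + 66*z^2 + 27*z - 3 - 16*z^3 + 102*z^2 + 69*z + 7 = 20*c^3 + c^2*(28*z + 224) + c*(-32*z^2 + 532*z + 44) - 16*z^3 + 168*z^2 + 88*z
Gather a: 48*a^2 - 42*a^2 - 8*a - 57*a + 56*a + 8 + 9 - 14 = 6*a^2 - 9*a + 3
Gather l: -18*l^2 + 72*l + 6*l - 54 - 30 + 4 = -18*l^2 + 78*l - 80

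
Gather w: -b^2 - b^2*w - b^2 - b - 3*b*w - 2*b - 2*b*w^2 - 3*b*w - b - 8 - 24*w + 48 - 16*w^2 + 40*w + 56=-2*b^2 - 4*b + w^2*(-2*b - 16) + w*(-b^2 - 6*b + 16) + 96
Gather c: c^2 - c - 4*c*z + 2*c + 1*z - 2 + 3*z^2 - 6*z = c^2 + c*(1 - 4*z) + 3*z^2 - 5*z - 2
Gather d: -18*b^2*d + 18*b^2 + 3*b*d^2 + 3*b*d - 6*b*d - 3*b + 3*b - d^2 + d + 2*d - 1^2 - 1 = 18*b^2 + d^2*(3*b - 1) + d*(-18*b^2 - 3*b + 3) - 2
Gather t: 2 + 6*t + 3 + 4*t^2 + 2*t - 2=4*t^2 + 8*t + 3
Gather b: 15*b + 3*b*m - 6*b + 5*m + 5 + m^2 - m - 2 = b*(3*m + 9) + m^2 + 4*m + 3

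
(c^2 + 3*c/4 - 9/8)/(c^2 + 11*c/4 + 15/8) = (4*c - 3)/(4*c + 5)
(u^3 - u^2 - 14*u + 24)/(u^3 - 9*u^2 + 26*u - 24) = (u + 4)/(u - 4)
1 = 1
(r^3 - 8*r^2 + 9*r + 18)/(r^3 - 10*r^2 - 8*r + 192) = (r^2 - 2*r - 3)/(r^2 - 4*r - 32)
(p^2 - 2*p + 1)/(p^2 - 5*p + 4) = (p - 1)/(p - 4)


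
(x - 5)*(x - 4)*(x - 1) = x^3 - 10*x^2 + 29*x - 20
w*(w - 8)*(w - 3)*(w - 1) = w^4 - 12*w^3 + 35*w^2 - 24*w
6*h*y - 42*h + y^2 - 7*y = (6*h + y)*(y - 7)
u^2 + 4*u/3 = u*(u + 4/3)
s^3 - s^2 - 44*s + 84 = (s - 6)*(s - 2)*(s + 7)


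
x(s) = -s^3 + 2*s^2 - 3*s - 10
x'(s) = -3*s^2 + 4*s - 3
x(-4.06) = 102.07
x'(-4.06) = -68.69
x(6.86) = -259.29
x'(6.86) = -116.74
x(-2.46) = 24.37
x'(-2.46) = -30.99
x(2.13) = -16.98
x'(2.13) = -8.09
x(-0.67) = -6.79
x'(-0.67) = -7.03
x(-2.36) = 21.36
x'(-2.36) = -29.15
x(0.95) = -11.90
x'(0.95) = -1.91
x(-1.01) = -3.90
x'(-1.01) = -10.10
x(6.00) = -172.00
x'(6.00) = -87.00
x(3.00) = -28.00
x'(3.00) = -18.00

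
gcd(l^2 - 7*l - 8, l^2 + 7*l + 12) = 1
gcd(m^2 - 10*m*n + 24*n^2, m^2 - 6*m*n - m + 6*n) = m - 6*n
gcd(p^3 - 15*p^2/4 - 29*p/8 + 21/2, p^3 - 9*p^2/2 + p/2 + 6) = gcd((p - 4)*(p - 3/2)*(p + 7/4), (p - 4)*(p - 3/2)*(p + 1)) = p^2 - 11*p/2 + 6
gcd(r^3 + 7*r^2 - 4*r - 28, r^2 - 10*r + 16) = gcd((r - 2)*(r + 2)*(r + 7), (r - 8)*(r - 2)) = r - 2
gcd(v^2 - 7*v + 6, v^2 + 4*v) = 1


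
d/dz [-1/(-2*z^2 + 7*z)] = (7 - 4*z)/(z^2*(2*z - 7)^2)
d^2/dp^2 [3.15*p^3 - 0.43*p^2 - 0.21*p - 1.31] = 18.9*p - 0.86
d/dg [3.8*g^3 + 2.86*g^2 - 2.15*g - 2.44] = 11.4*g^2 + 5.72*g - 2.15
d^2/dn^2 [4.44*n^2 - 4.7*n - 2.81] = 8.88000000000000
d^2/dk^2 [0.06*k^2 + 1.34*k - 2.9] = 0.120000000000000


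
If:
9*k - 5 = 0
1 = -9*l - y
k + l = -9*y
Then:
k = 5/9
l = -19/180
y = -1/20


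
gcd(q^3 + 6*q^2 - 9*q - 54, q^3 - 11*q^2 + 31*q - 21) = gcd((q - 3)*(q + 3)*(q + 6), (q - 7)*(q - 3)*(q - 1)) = q - 3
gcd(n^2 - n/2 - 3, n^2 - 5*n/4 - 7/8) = 1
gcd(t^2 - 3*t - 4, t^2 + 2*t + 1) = t + 1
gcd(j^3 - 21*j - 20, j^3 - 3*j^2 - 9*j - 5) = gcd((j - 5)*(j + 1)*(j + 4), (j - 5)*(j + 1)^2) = j^2 - 4*j - 5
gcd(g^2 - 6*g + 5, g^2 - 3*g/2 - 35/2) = g - 5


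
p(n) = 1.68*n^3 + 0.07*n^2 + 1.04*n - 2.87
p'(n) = 5.04*n^2 + 0.14*n + 1.04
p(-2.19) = -22.46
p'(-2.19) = 24.91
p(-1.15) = -6.53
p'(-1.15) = 7.54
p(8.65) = 1098.68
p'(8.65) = 379.36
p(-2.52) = -31.93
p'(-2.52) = 32.69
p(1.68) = 7.04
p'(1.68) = 15.50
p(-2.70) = -38.24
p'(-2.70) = 37.40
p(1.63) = 6.29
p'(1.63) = 14.66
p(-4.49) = -158.20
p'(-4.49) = 102.02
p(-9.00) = -1231.28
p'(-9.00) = 408.02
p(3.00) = 46.24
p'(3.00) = 46.82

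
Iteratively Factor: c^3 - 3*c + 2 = (c - 1)*(c^2 + c - 2) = (c - 1)*(c + 2)*(c - 1)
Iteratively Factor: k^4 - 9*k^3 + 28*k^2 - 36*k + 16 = (k - 1)*(k^3 - 8*k^2 + 20*k - 16) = (k - 4)*(k - 1)*(k^2 - 4*k + 4) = (k - 4)*(k - 2)*(k - 1)*(k - 2)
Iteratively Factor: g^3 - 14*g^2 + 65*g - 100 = (g - 4)*(g^2 - 10*g + 25) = (g - 5)*(g - 4)*(g - 5)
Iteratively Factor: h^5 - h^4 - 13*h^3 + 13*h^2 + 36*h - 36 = (h - 2)*(h^4 + h^3 - 11*h^2 - 9*h + 18) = (h - 2)*(h + 2)*(h^3 - h^2 - 9*h + 9) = (h - 2)*(h + 2)*(h + 3)*(h^2 - 4*h + 3) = (h - 3)*(h - 2)*(h + 2)*(h + 3)*(h - 1)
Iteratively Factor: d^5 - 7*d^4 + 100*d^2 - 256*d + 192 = (d - 2)*(d^4 - 5*d^3 - 10*d^2 + 80*d - 96) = (d - 3)*(d - 2)*(d^3 - 2*d^2 - 16*d + 32) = (d - 3)*(d - 2)^2*(d^2 - 16) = (d - 3)*(d - 2)^2*(d + 4)*(d - 4)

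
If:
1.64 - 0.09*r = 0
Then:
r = 18.22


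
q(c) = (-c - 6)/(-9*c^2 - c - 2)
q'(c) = (-c - 6)*(18*c + 1)/(-9*c^2 - c - 2)^2 - 1/(-9*c^2 - c - 2)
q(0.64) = 1.05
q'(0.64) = -1.92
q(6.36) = 0.03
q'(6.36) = -0.01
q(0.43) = 1.57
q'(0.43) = -3.11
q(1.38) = 0.36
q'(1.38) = -0.40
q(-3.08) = 0.03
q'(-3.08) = 0.03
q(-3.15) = 0.03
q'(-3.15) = 0.03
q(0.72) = 0.91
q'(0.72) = -1.58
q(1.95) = 0.21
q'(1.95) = -0.17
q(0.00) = 3.00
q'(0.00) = -1.00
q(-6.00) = 0.00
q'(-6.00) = 0.00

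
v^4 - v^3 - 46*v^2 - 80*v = v*(v - 8)*(v + 2)*(v + 5)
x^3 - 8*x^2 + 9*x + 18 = (x - 6)*(x - 3)*(x + 1)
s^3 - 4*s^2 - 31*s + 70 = (s - 7)*(s - 2)*(s + 5)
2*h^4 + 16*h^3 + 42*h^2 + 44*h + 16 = (h + 2)*(h + 4)*(sqrt(2)*h + sqrt(2))^2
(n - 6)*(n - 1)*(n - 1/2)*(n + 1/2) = n^4 - 7*n^3 + 23*n^2/4 + 7*n/4 - 3/2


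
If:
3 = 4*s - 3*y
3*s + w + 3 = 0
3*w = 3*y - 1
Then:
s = -5/13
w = -24/13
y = -59/39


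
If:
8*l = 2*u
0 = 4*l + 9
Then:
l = -9/4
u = -9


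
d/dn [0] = 0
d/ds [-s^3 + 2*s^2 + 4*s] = -3*s^2 + 4*s + 4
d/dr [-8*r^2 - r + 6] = -16*r - 1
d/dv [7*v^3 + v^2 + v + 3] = 21*v^2 + 2*v + 1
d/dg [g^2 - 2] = 2*g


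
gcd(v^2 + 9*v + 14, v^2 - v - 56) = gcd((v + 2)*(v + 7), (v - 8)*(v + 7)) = v + 7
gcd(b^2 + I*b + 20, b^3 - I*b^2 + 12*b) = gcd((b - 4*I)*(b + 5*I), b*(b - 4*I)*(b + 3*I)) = b - 4*I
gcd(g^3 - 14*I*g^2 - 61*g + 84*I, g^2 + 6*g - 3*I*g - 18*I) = g - 3*I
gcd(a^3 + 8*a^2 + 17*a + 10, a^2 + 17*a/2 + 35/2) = a + 5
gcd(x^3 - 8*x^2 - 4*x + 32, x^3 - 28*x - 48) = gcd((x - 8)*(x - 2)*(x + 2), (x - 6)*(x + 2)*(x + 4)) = x + 2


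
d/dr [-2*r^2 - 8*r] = -4*r - 8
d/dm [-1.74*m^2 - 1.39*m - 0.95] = -3.48*m - 1.39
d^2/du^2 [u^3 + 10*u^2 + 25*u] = 6*u + 20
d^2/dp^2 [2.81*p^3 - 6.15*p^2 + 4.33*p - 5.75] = 16.86*p - 12.3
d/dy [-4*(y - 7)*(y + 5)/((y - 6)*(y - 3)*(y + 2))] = 4*(y^4 - 4*y^3 - 91*y^2 + 418*y + 72)/(y^6 - 14*y^5 + 49*y^4 + 72*y^3 - 504*y^2 + 1296)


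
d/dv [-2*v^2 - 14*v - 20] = -4*v - 14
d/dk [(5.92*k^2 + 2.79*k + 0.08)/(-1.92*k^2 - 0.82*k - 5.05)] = (0.5024*k^2 - 59.4848*k - 14.0239)/(3.6864*k^4 + 3.1488*k^3 + 20.0644*k^2 + 8.282*k + 25.5025)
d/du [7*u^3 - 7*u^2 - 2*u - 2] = 21*u^2 - 14*u - 2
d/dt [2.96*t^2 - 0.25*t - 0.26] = 5.92*t - 0.25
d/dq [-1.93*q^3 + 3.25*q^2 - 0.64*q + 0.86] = -5.79*q^2 + 6.5*q - 0.64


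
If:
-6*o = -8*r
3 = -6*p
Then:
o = 4*r/3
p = -1/2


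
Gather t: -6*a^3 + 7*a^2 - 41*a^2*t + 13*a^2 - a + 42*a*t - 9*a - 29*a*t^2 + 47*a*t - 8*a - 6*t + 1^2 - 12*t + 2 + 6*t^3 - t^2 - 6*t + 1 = -6*a^3 + 20*a^2 - 18*a + 6*t^3 + t^2*(-29*a - 1) + t*(-41*a^2 + 89*a - 24) + 4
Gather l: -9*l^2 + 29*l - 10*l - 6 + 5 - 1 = -9*l^2 + 19*l - 2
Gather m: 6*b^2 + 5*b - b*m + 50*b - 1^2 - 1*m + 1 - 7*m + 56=6*b^2 + 55*b + m*(-b - 8) + 56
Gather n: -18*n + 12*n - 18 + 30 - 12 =-6*n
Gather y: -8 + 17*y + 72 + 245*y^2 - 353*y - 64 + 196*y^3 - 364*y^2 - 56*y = 196*y^3 - 119*y^2 - 392*y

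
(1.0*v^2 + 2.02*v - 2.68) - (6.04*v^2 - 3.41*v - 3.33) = -5.04*v^2 + 5.43*v + 0.65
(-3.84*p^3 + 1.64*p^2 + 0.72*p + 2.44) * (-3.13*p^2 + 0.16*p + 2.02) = 12.0192*p^5 - 5.7476*p^4 - 9.748*p^3 - 4.2092*p^2 + 1.8448*p + 4.9288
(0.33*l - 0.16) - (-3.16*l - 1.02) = 3.49*l + 0.86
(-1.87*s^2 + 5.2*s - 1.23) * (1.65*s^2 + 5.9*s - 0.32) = -3.0855*s^4 - 2.453*s^3 + 29.2489*s^2 - 8.921*s + 0.3936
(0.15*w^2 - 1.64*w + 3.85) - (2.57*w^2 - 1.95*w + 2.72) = -2.42*w^2 + 0.31*w + 1.13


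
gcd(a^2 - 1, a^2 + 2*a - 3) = a - 1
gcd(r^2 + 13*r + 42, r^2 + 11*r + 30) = r + 6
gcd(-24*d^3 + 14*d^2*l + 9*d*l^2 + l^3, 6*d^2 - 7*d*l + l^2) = d - l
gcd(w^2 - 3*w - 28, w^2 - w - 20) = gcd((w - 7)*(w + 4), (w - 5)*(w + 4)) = w + 4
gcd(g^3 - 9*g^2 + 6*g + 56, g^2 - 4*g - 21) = g - 7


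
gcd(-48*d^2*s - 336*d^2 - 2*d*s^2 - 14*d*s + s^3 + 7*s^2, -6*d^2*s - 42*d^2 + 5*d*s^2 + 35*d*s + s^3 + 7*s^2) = 6*d*s + 42*d + s^2 + 7*s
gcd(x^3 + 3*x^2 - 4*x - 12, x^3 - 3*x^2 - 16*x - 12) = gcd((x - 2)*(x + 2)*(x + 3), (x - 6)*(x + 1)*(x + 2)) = x + 2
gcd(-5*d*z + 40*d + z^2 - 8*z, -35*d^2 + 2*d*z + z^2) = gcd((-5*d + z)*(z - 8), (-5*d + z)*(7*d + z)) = -5*d + z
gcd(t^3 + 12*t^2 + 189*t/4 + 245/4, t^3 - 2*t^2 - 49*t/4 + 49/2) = t + 7/2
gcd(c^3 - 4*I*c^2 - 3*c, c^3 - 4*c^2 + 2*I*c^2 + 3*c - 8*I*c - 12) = c - I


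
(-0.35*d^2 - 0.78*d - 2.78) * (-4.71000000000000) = 1.6485*d^2 + 3.6738*d + 13.0938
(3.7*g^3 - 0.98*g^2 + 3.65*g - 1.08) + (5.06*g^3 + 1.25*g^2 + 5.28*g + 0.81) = 8.76*g^3 + 0.27*g^2 + 8.93*g - 0.27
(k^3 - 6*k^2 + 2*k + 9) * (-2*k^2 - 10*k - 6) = -2*k^5 + 2*k^4 + 50*k^3 - 2*k^2 - 102*k - 54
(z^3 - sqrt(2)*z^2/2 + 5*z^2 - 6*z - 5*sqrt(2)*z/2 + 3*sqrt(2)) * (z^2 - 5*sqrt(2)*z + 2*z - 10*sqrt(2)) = z^5 - 11*sqrt(2)*z^4/2 + 7*z^4 - 77*sqrt(2)*z^3/2 + 9*z^3 - 22*sqrt(2)*z^2 + 23*z^2 + 20*z + 66*sqrt(2)*z - 60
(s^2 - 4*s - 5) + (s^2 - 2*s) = 2*s^2 - 6*s - 5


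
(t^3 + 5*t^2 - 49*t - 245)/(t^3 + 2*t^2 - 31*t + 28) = (t^2 - 2*t - 35)/(t^2 - 5*t + 4)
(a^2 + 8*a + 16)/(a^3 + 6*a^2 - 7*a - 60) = (a + 4)/(a^2 + 2*a - 15)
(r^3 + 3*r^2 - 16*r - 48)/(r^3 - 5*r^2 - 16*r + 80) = (r + 3)/(r - 5)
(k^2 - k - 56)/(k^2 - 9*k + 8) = (k + 7)/(k - 1)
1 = 1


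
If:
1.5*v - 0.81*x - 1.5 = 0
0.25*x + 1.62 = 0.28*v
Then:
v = -6.32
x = -13.56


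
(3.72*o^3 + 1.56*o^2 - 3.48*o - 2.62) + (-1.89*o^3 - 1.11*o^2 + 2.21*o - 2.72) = 1.83*o^3 + 0.45*o^2 - 1.27*o - 5.34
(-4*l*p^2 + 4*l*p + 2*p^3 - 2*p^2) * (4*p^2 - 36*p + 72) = -16*l*p^4 + 160*l*p^3 - 432*l*p^2 + 288*l*p + 8*p^5 - 80*p^4 + 216*p^3 - 144*p^2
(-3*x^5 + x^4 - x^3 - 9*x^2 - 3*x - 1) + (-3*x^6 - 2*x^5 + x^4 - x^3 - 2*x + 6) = -3*x^6 - 5*x^5 + 2*x^4 - 2*x^3 - 9*x^2 - 5*x + 5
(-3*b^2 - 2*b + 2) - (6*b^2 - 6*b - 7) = -9*b^2 + 4*b + 9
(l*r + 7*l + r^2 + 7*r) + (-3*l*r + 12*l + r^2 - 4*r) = -2*l*r + 19*l + 2*r^2 + 3*r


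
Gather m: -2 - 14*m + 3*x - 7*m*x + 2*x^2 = m*(-7*x - 14) + 2*x^2 + 3*x - 2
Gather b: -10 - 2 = -12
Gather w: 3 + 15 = 18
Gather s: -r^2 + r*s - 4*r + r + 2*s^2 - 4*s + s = -r^2 - 3*r + 2*s^2 + s*(r - 3)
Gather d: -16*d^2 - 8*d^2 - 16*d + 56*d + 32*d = -24*d^2 + 72*d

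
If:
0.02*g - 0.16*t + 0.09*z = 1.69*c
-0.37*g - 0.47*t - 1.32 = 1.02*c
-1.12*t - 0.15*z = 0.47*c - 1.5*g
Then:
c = 0.0678044348042736*z + 0.175399000483637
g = 0.00716295634077353*z - 1.46509753345156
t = -0.152788973077543*z - 2.03578913428986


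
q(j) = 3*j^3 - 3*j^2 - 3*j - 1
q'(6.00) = 285.00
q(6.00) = 521.00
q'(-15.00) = 2112.00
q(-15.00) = -10756.00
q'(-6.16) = 375.47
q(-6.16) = -797.59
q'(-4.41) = 198.49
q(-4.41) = -303.41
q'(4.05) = 120.32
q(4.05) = 136.93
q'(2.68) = 45.56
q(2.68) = 27.16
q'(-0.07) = -2.54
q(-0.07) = -0.81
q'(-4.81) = 234.08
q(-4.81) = -389.83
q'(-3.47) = 126.19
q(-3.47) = -152.06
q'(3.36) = 78.45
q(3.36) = 68.85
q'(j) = 9*j^2 - 6*j - 3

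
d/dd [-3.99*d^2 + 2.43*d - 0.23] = 2.43 - 7.98*d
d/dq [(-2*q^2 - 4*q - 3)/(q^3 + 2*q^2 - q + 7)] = (2*q^4 + 8*q^3 + 19*q^2 - 16*q - 31)/(q^6 + 4*q^5 + 2*q^4 + 10*q^3 + 29*q^2 - 14*q + 49)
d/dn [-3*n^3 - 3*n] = -9*n^2 - 3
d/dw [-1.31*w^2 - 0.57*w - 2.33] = -2.62*w - 0.57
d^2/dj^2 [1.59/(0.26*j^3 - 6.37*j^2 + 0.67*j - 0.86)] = ((20.2566 - 2.4804*j)*(0.26*j^3 - 6.37*j^2 + 0.67*j - 0.86) + 1.59*(0.78*j^2 - 12.74*j + 0.67)*(1.56*j^2 - 25.48*j + 1.34))/(0.26*j^3 - 6.37*j^2 + 0.67*j - 0.86)^3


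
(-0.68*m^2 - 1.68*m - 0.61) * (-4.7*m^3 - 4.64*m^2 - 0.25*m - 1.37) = 3.196*m^5 + 11.0512*m^4 + 10.8322*m^3 + 4.182*m^2 + 2.4541*m + 0.8357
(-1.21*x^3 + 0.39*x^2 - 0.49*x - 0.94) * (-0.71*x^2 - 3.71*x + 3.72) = 0.8591*x^5 + 4.2122*x^4 - 5.6002*x^3 + 3.9361*x^2 + 1.6646*x - 3.4968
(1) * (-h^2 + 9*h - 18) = -h^2 + 9*h - 18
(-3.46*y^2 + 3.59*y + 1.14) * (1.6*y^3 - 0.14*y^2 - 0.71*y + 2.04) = -5.536*y^5 + 6.2284*y^4 + 3.778*y^3 - 9.7669*y^2 + 6.5142*y + 2.3256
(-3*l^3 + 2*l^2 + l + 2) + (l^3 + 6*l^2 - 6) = -2*l^3 + 8*l^2 + l - 4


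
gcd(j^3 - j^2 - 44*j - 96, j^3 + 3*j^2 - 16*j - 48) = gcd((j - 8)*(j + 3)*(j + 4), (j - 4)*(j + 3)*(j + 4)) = j^2 + 7*j + 12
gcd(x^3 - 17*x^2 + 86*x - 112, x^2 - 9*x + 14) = x^2 - 9*x + 14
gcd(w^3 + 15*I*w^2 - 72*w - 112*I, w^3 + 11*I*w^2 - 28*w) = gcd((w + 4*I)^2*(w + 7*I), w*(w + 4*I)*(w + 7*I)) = w^2 + 11*I*w - 28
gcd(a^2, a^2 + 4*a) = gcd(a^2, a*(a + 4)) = a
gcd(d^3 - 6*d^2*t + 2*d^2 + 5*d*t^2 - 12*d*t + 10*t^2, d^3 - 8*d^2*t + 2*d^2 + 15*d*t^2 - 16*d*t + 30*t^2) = -d^2 + 5*d*t - 2*d + 10*t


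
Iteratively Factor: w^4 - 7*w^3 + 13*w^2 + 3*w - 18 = (w - 3)*(w^3 - 4*w^2 + w + 6) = (w - 3)*(w - 2)*(w^2 - 2*w - 3) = (w - 3)*(w - 2)*(w + 1)*(w - 3)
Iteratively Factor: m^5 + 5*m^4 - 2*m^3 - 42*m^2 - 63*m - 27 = (m + 3)*(m^4 + 2*m^3 - 8*m^2 - 18*m - 9) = (m + 3)^2*(m^3 - m^2 - 5*m - 3) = (m + 1)*(m + 3)^2*(m^2 - 2*m - 3) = (m + 1)^2*(m + 3)^2*(m - 3)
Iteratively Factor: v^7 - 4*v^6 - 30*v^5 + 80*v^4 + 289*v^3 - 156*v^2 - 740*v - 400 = (v - 5)*(v^6 + v^5 - 25*v^4 - 45*v^3 + 64*v^2 + 164*v + 80) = (v - 5)*(v - 2)*(v^5 + 3*v^4 - 19*v^3 - 83*v^2 - 102*v - 40) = (v - 5)*(v - 2)*(v + 4)*(v^4 - v^3 - 15*v^2 - 23*v - 10) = (v - 5)*(v - 2)*(v + 1)*(v + 4)*(v^3 - 2*v^2 - 13*v - 10) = (v - 5)*(v - 2)*(v + 1)*(v + 2)*(v + 4)*(v^2 - 4*v - 5) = (v - 5)*(v - 2)*(v + 1)^2*(v + 2)*(v + 4)*(v - 5)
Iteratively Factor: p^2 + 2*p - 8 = (p - 2)*(p + 4)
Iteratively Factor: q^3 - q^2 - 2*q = (q - 2)*(q^2 + q) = (q - 2)*(q + 1)*(q)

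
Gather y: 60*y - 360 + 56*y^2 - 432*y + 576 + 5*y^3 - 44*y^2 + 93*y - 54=5*y^3 + 12*y^2 - 279*y + 162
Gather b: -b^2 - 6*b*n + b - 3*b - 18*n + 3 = -b^2 + b*(-6*n - 2) - 18*n + 3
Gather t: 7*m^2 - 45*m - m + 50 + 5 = 7*m^2 - 46*m + 55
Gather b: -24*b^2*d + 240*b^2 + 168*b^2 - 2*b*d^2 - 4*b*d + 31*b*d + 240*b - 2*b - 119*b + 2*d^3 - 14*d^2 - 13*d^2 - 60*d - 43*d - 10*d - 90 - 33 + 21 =b^2*(408 - 24*d) + b*(-2*d^2 + 27*d + 119) + 2*d^3 - 27*d^2 - 113*d - 102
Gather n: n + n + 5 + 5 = 2*n + 10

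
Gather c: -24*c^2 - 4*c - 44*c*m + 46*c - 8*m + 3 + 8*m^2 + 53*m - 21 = -24*c^2 + c*(42 - 44*m) + 8*m^2 + 45*m - 18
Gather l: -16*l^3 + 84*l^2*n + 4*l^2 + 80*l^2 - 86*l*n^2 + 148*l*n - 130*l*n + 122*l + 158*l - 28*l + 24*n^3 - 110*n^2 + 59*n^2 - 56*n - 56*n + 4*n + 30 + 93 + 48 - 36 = -16*l^3 + l^2*(84*n + 84) + l*(-86*n^2 + 18*n + 252) + 24*n^3 - 51*n^2 - 108*n + 135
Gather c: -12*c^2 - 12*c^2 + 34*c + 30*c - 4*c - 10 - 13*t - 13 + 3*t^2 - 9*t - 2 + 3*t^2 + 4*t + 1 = -24*c^2 + 60*c + 6*t^2 - 18*t - 24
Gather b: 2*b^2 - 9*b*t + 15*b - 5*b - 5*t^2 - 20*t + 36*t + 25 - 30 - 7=2*b^2 + b*(10 - 9*t) - 5*t^2 + 16*t - 12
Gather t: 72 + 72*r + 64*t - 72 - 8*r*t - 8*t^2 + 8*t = 72*r - 8*t^2 + t*(72 - 8*r)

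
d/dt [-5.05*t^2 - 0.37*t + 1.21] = -10.1*t - 0.37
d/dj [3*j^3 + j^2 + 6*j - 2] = 9*j^2 + 2*j + 6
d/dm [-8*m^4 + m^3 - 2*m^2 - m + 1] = -32*m^3 + 3*m^2 - 4*m - 1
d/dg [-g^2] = -2*g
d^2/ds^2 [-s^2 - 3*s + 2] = -2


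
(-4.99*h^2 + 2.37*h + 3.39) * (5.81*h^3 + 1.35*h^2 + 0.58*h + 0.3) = -28.9919*h^5 + 7.0332*h^4 + 20.0012*h^3 + 4.4541*h^2 + 2.6772*h + 1.017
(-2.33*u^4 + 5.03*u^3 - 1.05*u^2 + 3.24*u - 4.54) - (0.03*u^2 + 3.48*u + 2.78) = -2.33*u^4 + 5.03*u^3 - 1.08*u^2 - 0.24*u - 7.32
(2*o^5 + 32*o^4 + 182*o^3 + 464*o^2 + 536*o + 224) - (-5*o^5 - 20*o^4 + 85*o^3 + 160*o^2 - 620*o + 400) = 7*o^5 + 52*o^4 + 97*o^3 + 304*o^2 + 1156*o - 176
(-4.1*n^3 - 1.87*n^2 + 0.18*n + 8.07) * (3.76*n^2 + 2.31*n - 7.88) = -15.416*n^5 - 16.5022*n^4 + 28.6651*n^3 + 45.4946*n^2 + 17.2233*n - 63.5916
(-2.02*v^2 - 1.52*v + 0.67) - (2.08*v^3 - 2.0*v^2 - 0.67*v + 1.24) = -2.08*v^3 - 0.02*v^2 - 0.85*v - 0.57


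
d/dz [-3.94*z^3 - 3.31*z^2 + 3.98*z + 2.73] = -11.82*z^2 - 6.62*z + 3.98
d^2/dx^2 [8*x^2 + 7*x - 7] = 16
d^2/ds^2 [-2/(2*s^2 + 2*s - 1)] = 8*(2*s^2 + 2*s - 2*(2*s + 1)^2 - 1)/(2*s^2 + 2*s - 1)^3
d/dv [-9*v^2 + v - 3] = 1 - 18*v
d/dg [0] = 0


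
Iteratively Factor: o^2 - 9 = (o + 3)*(o - 3)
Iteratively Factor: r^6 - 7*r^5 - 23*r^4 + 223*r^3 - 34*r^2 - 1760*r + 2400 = (r + 4)*(r^5 - 11*r^4 + 21*r^3 + 139*r^2 - 590*r + 600) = (r + 4)^2*(r^4 - 15*r^3 + 81*r^2 - 185*r + 150) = (r - 3)*(r + 4)^2*(r^3 - 12*r^2 + 45*r - 50) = (r - 3)*(r - 2)*(r + 4)^2*(r^2 - 10*r + 25) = (r - 5)*(r - 3)*(r - 2)*(r + 4)^2*(r - 5)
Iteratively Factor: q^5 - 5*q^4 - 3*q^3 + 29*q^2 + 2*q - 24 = (q - 3)*(q^4 - 2*q^3 - 9*q^2 + 2*q + 8) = (q - 4)*(q - 3)*(q^3 + 2*q^2 - q - 2) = (q - 4)*(q - 3)*(q - 1)*(q^2 + 3*q + 2) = (q - 4)*(q - 3)*(q - 1)*(q + 1)*(q + 2)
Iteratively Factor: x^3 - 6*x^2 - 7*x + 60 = (x + 3)*(x^2 - 9*x + 20) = (x - 4)*(x + 3)*(x - 5)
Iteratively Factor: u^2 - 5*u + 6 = (u - 2)*(u - 3)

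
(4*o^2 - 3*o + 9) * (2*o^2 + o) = 8*o^4 - 2*o^3 + 15*o^2 + 9*o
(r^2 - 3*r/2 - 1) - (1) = r^2 - 3*r/2 - 2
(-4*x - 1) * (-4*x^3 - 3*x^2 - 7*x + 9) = 16*x^4 + 16*x^3 + 31*x^2 - 29*x - 9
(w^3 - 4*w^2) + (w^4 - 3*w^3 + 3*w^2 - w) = w^4 - 2*w^3 - w^2 - w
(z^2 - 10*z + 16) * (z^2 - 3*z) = z^4 - 13*z^3 + 46*z^2 - 48*z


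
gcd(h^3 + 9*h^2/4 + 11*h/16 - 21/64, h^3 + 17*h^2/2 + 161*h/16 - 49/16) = h^2 + 3*h/2 - 7/16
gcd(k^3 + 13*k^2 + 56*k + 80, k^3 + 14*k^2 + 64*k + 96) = k^2 + 8*k + 16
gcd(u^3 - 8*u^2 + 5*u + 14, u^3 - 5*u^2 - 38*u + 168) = u - 7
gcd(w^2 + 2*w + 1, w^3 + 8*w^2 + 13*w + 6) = w^2 + 2*w + 1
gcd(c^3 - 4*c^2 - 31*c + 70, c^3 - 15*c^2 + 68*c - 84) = c^2 - 9*c + 14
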